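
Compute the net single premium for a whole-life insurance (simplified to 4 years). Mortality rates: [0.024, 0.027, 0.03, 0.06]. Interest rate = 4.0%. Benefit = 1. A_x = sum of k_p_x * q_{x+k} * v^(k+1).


v = 0.961538
Year 0: k_p_x=1.0, q=0.024, term=0.023077
Year 1: k_p_x=0.976, q=0.027, term=0.024364
Year 2: k_p_x=0.949648, q=0.03, term=0.025327
Year 3: k_p_x=0.921159, q=0.06, term=0.047245
A_x = 0.12


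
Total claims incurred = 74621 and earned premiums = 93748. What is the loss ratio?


Loss ratio = claims / premiums
= 74621 / 93748
= 0.796


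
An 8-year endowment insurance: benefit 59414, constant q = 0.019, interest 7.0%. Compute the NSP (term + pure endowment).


Term component = 6351.9851
Pure endowment = 8_p_x * v^8 * benefit = 0.857733 * 0.582009 * 59414 = 29659.9647
NSP = 36011.9497


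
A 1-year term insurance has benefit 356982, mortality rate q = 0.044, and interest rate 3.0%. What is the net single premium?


NSP = benefit * q * v
v = 1/(1+i) = 0.970874
NSP = 356982 * 0.044 * 0.970874
= 15249.7165


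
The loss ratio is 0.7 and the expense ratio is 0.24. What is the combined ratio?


Combined ratio = loss ratio + expense ratio
= 0.7 + 0.24
= 0.94


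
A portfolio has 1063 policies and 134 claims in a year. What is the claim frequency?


frequency = claims / policies
= 134 / 1063
= 0.1261


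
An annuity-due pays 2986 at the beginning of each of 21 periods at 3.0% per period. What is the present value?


PV_due = PMT * (1-(1+i)^(-n))/i * (1+i)
PV_immediate = 46029.2621
PV_due = 46029.2621 * 1.03
= 47410.1399


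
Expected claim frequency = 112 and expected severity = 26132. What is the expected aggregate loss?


E[S] = E[N] * E[X]
= 112 * 26132
= 2.9268e+06


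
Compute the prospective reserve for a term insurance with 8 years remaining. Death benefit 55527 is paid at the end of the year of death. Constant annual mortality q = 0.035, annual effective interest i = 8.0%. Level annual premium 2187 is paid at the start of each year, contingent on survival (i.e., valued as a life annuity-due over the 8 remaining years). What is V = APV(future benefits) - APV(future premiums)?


v = 1/(1+i) = 0.925926
APV(future benefits) per unit = sum_{k=0}^{7} k_p_x * q * v^(k+1) = 0.180697
APV(future benefits) = 55527 * 0.180697 = 10033.5363
Life annuity-due factor ä_{x:8} = sum_{k=0}^{7} k_p_x * v^k = 5.575779
APV(future premiums) = 2187 * 5.575779 = 12194.228
V = 10033.5363 - 12194.228
= -2160.6917


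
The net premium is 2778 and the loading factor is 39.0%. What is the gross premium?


Gross = net * (1 + loading)
= 2778 * (1 + 0.39)
= 2778 * 1.39
= 3861.42


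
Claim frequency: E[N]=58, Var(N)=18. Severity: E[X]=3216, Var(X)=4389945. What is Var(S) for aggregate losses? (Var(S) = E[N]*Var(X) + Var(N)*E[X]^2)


Var(S) = E[N]*Var(X) + Var(N)*E[X]^2
= 58*4389945 + 18*3216^2
= 254616810 + 186167808
= 4.4078e+08


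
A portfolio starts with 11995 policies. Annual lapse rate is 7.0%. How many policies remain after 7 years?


remaining = initial * (1 - lapse)^years
= 11995 * (1 - 0.07)^7
= 11995 * 0.601701
= 7217.4019


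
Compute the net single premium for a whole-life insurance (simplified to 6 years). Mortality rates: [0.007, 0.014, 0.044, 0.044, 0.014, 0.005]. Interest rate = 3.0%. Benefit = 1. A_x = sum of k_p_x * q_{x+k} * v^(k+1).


v = 0.970874
Year 0: k_p_x=1.0, q=0.007, term=0.006796
Year 1: k_p_x=0.993, q=0.014, term=0.013104
Year 2: k_p_x=0.979098, q=0.044, term=0.039425
Year 3: k_p_x=0.936018, q=0.044, term=0.036592
Year 4: k_p_x=0.894833, q=0.014, term=0.010806
Year 5: k_p_x=0.882305, q=0.005, term=0.003695
A_x = 0.1104


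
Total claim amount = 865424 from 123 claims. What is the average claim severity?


severity = total / number
= 865424 / 123
= 7035.9675


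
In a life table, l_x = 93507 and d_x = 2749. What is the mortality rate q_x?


q_x = d_x / l_x
= 2749 / 93507
= 0.0294


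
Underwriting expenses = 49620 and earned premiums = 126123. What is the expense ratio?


Expense ratio = expenses / premiums
= 49620 / 126123
= 0.3934


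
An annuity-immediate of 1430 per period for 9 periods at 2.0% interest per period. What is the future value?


FV = PMT * ((1+i)^n - 1) / i
= 1430 * ((1.02)^9 - 1) / 0.02
= 1430 * (1.195093 - 1) / 0.02
= 13949.1187


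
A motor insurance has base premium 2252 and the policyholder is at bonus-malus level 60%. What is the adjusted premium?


adjusted = base * BM_level / 100
= 2252 * 60 / 100
= 2252 * 0.6
= 1351.2


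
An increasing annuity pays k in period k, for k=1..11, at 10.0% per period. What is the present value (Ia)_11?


(Ia)_n = sum_{k=1}^{n} k * v^k, v = 1/(1+i)
v = 0.909091
Sum computed term by term:
(Ia)_11 = 32.8913


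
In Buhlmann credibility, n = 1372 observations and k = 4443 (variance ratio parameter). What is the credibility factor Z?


Z = n / (n + k)
= 1372 / (1372 + 4443)
= 1372 / 5815
= 0.2359


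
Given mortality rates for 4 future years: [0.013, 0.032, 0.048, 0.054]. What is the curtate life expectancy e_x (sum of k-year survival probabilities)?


e_x = sum_{k=1}^{n} k_p_x
k_p_x values:
  1_p_x = 0.987
  2_p_x = 0.955416
  3_p_x = 0.909556
  4_p_x = 0.86044
e_x = 3.7124


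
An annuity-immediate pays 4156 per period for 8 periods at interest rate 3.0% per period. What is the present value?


PV = PMT * (1 - (1+i)^(-n)) / i
= 4156 * (1 - (1+0.03)^(-8)) / 0.03
= 4156 * (1 - 0.789409) / 0.03
= 4156 * 7.019692
= 29173.8407


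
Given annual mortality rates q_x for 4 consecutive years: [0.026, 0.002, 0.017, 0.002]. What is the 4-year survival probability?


p_k = 1 - q_k for each year
Survival = product of (1 - q_k)
= 0.974 * 0.998 * 0.983 * 0.998
= 0.9536


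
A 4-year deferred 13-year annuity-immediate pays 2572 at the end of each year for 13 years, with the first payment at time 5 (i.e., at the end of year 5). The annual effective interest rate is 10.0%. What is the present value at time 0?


PV at time 4 of the 13-year annuity-immediate:
a_n = 2572 * (1-(1+0.1)^(-13))/0.1 = 18269.8322
Discount back 4 years to time 0:
PV = 18269.8322 * (1+0.1)^(-4)
= 18269.8322 * 0.683013
= 12478.5412


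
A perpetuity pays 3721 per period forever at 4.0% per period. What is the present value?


PV = PMT / i
= 3721 / 0.04
= 93025.0


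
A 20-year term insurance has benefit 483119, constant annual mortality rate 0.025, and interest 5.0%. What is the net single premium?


NSP = benefit * sum_{k=0}^{n-1} k_p_x * q * v^(k+1)
With constant q=0.025, v=0.952381
Sum = 0.257618
NSP = 483119 * 0.257618
= 124460.0462


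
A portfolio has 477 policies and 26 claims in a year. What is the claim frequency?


frequency = claims / policies
= 26 / 477
= 0.0545


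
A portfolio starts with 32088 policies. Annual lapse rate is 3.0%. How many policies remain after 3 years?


remaining = initial * (1 - lapse)^years
= 32088 * (1 - 0.03)^3
= 32088 * 0.912673
= 29285.8512


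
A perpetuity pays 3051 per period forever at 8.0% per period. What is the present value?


PV = PMT / i
= 3051 / 0.08
= 38137.5


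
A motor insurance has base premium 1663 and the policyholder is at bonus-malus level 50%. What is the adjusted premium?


adjusted = base * BM_level / 100
= 1663 * 50 / 100
= 1663 * 0.5
= 831.5


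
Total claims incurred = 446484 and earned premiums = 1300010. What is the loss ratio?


Loss ratio = claims / premiums
= 446484 / 1300010
= 0.3434


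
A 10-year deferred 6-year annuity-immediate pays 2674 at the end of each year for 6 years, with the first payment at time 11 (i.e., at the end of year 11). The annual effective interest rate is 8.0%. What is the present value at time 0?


PV at time 10 of the 6-year annuity-immediate:
a_n = 2674 * (1-(1+0.08)^(-6))/0.08 = 12361.5802
Discount back 10 years to time 0:
PV = 12361.5802 * (1+0.08)^(-10)
= 12361.5802 * 0.463193
= 5725.8035


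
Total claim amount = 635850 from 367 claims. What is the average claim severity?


severity = total / number
= 635850 / 367
= 1732.5613


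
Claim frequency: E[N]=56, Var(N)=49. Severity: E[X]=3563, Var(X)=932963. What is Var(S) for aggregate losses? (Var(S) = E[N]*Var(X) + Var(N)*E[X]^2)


Var(S) = E[N]*Var(X) + Var(N)*E[X]^2
= 56*932963 + 49*3563^2
= 52245928 + 622053481
= 6.7430e+08


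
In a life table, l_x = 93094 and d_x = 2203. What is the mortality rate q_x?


q_x = d_x / l_x
= 2203 / 93094
= 0.0237


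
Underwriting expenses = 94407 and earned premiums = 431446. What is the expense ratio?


Expense ratio = expenses / premiums
= 94407 / 431446
= 0.2188


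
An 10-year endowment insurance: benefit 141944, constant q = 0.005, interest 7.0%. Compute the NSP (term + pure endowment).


Term component = 4887.6414
Pure endowment = 10_p_x * v^10 * benefit = 0.95111 * 0.508349 * 141944 = 68629.3792
NSP = 73517.0205


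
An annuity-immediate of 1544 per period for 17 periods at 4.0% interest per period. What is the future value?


FV = PMT * ((1+i)^n - 1) / i
= 1544 * ((1.04)^17 - 1) / 0.04
= 1544 * (1.9479 - 1) / 0.04
= 36588.9591


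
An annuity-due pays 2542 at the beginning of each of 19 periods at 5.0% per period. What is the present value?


PV_due = PMT * (1-(1+i)^(-n))/i * (1+i)
PV_immediate = 30720.8856
PV_due = 30720.8856 * 1.05
= 32256.9299


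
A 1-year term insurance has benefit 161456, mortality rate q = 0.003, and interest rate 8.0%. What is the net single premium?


NSP = benefit * q * v
v = 1/(1+i) = 0.925926
NSP = 161456 * 0.003 * 0.925926
= 448.4889


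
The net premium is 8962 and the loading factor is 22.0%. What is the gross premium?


Gross = net * (1 + loading)
= 8962 * (1 + 0.22)
= 8962 * 1.22
= 10933.64


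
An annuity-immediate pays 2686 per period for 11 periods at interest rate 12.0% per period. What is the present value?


PV = PMT * (1 - (1+i)^(-n)) / i
= 2686 * (1 - (1+0.12)^(-11)) / 0.12
= 2686 * (1 - 0.287476) / 0.12
= 2686 * 5.937699
= 15948.6599


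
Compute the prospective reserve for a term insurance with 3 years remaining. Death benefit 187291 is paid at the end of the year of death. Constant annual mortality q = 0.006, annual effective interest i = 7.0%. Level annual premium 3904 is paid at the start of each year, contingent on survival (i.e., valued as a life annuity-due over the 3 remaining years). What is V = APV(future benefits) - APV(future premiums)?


v = 1/(1+i) = 0.934579
APV(future benefits) per unit = sum_{k=0}^{2} k_p_x * q * v^(k+1) = 0.015656
APV(future benefits) = 187291 * 0.015656 = 2932.2008
Life annuity-due factor ä_{x:3} = sum_{k=0}^{2} k_p_x * v^k = 2.791961
APV(future premiums) = 3904 * 2.791961 = 10899.8152
V = 2932.2008 - 10899.8152
= -7967.6144


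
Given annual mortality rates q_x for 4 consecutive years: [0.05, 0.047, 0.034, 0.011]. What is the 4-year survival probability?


p_k = 1 - q_k for each year
Survival = product of (1 - q_k)
= 0.95 * 0.953 * 0.966 * 0.989
= 0.8649


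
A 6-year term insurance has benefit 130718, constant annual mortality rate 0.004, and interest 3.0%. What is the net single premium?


NSP = benefit * sum_{k=0}^{n-1} k_p_x * q * v^(k+1)
With constant q=0.004, v=0.970874
Sum = 0.021461
NSP = 130718 * 0.021461
= 2805.2919


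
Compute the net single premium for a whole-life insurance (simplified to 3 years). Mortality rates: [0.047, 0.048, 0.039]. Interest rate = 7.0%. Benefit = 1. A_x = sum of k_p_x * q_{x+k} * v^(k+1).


v = 0.934579
Year 0: k_p_x=1.0, q=0.047, term=0.043925
Year 1: k_p_x=0.953, q=0.048, term=0.039955
Year 2: k_p_x=0.907256, q=0.039, term=0.028883
A_x = 0.1128


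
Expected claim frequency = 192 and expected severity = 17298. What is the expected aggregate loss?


E[S] = E[N] * E[X]
= 192 * 17298
= 3.3212e+06


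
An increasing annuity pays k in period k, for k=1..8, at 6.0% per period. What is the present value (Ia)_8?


(Ia)_n = sum_{k=1}^{n} k * v^k, v = 1/(1+i)
v = 0.943396
Sum computed term by term:
(Ia)_8 = 26.0514


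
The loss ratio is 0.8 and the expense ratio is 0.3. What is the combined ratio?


Combined ratio = loss ratio + expense ratio
= 0.8 + 0.3
= 1.1


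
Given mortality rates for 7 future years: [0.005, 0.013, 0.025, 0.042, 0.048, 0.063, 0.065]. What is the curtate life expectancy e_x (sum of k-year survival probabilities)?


e_x = sum_{k=1}^{n} k_p_x
k_p_x values:
  1_p_x = 0.995
  2_p_x = 0.982065
  3_p_x = 0.957513
  4_p_x = 0.917298
  5_p_x = 0.873268
  6_p_x = 0.818252
  7_p_x = 0.765065
e_x = 6.3085


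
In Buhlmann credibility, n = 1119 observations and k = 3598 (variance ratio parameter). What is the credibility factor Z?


Z = n / (n + k)
= 1119 / (1119 + 3598)
= 1119 / 4717
= 0.2372


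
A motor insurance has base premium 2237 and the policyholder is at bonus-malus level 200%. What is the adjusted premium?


adjusted = base * BM_level / 100
= 2237 * 200 / 100
= 2237 * 2.0
= 4474.0


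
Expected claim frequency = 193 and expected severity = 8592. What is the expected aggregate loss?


E[S] = E[N] * E[X]
= 193 * 8592
= 1.6583e+06


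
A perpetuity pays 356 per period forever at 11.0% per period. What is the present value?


PV = PMT / i
= 356 / 0.11
= 3236.3636


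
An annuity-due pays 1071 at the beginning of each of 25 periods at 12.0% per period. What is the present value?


PV_due = PMT * (1-(1+i)^(-n))/i * (1+i)
PV_immediate = 8400.002
PV_due = 8400.002 * 1.12
= 9408.0022


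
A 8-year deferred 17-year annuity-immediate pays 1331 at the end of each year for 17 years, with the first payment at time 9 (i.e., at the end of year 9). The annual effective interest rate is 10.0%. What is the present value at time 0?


PV at time 8 of the 17-year annuity-immediate:
a_n = 1331 * (1-(1+0.1)^(-17))/0.1 = 10676.6875
Discount back 8 years to time 0:
PV = 10676.6875 * (1+0.1)^(-8)
= 10676.6875 * 0.466507
= 4980.7535


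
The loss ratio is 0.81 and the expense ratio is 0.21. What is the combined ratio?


Combined ratio = loss ratio + expense ratio
= 0.81 + 0.21
= 1.02


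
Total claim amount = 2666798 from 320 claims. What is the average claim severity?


severity = total / number
= 2666798 / 320
= 8333.7437


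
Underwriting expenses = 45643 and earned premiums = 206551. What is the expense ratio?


Expense ratio = expenses / premiums
= 45643 / 206551
= 0.221


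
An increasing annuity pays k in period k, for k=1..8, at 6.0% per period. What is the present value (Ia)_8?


(Ia)_n = sum_{k=1}^{n} k * v^k, v = 1/(1+i)
v = 0.943396
Sum computed term by term:
(Ia)_8 = 26.0514


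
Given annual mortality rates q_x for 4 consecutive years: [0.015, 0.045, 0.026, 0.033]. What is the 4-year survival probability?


p_k = 1 - q_k for each year
Survival = product of (1 - q_k)
= 0.985 * 0.955 * 0.974 * 0.967
= 0.886


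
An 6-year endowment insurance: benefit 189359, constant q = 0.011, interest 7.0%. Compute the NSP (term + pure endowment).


Term component = 9680.4295
Pure endowment = 6_p_x * v^6 * benefit = 0.935789 * 0.666342 * 189359 = 118075.8376
NSP = 127756.267


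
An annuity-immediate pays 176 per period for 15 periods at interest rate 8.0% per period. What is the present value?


PV = PMT * (1 - (1+i)^(-n)) / i
= 176 * (1 - (1+0.08)^(-15)) / 0.08
= 176 * (1 - 0.315242) / 0.08
= 176 * 8.559479
= 1506.4682


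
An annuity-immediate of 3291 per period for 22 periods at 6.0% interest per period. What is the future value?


FV = PMT * ((1+i)^n - 1) / i
= 3291 * ((1.06)^22 - 1) / 0.06
= 3291 * (3.603537 - 1) / 0.06
= 142804.0273


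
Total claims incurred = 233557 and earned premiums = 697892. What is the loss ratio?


Loss ratio = claims / premiums
= 233557 / 697892
= 0.3347


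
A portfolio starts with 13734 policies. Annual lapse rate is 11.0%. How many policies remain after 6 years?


remaining = initial * (1 - lapse)^years
= 13734 * (1 - 0.11)^6
= 13734 * 0.496981
= 6825.5411


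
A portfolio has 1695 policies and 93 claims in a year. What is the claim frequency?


frequency = claims / policies
= 93 / 1695
= 0.0549


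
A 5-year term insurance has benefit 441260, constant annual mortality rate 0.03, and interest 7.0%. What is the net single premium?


NSP = benefit * sum_{k=0}^{n-1} k_p_x * q * v^(k+1)
With constant q=0.03, v=0.934579
Sum = 0.11632
NSP = 441260 * 0.11632
= 51327.5187


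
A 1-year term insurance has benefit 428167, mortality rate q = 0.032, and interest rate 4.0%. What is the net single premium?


NSP = benefit * q * v
v = 1/(1+i) = 0.961538
NSP = 428167 * 0.032 * 0.961538
= 13174.3692


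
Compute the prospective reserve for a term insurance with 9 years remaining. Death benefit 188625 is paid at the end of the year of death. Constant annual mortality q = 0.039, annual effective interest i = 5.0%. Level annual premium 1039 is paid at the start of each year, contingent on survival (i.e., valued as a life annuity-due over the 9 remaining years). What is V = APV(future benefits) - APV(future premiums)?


v = 1/(1+i) = 0.952381
APV(future benefits) per unit = sum_{k=0}^{8} k_p_x * q * v^(k+1) = 0.240741
APV(future benefits) = 188625 * 0.240741 = 45409.8121
Life annuity-due factor ä_{x:9} = sum_{k=0}^{8} k_p_x * v^k = 6.481494
APV(future premiums) = 1039 * 6.481494 = 6734.2726
V = 45409.8121 - 6734.2726
= 38675.5395


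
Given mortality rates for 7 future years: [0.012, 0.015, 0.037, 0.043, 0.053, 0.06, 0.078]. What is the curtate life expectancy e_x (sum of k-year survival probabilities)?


e_x = sum_{k=1}^{n} k_p_x
k_p_x values:
  1_p_x = 0.988
  2_p_x = 0.97318
  3_p_x = 0.937172
  4_p_x = 0.896874
  5_p_x = 0.84934
  6_p_x = 0.798379
  7_p_x = 0.736106
e_x = 6.1791


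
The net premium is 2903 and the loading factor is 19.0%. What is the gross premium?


Gross = net * (1 + loading)
= 2903 * (1 + 0.19)
= 2903 * 1.19
= 3454.57


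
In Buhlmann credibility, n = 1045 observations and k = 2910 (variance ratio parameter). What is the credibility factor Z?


Z = n / (n + k)
= 1045 / (1045 + 2910)
= 1045 / 3955
= 0.2642


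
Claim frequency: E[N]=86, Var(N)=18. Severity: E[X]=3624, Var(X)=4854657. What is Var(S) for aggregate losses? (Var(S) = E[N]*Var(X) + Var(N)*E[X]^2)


Var(S) = E[N]*Var(X) + Var(N)*E[X]^2
= 86*4854657 + 18*3624^2
= 417500502 + 236400768
= 6.5390e+08


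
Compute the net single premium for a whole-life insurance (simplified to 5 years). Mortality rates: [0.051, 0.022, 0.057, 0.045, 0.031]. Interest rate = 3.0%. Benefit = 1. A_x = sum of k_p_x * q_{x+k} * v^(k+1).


v = 0.970874
Year 0: k_p_x=1.0, q=0.051, term=0.049515
Year 1: k_p_x=0.949, q=0.022, term=0.01968
Year 2: k_p_x=0.928122, q=0.057, term=0.048414
Year 3: k_p_x=0.875219, q=0.045, term=0.034993
Year 4: k_p_x=0.835834, q=0.031, term=0.022351
A_x = 0.175


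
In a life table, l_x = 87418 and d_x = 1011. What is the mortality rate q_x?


q_x = d_x / l_x
= 1011 / 87418
= 0.0116


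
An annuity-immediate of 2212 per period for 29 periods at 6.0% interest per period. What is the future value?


FV = PMT * ((1+i)^n - 1) / i
= 2212 * ((1.06)^29 - 1) / 0.06
= 2212 * (5.418388 - 1) / 0.06
= 162891.2339


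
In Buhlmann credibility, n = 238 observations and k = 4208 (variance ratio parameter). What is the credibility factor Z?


Z = n / (n + k)
= 238 / (238 + 4208)
= 238 / 4446
= 0.0535


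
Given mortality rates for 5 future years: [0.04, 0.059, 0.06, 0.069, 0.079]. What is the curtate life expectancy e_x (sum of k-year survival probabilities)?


e_x = sum_{k=1}^{n} k_p_x
k_p_x values:
  1_p_x = 0.96
  2_p_x = 0.90336
  3_p_x = 0.849158
  4_p_x = 0.790566
  5_p_x = 0.728112
e_x = 4.2312


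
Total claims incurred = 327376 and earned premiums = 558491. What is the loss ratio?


Loss ratio = claims / premiums
= 327376 / 558491
= 0.5862


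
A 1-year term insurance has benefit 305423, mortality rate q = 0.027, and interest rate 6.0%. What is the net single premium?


NSP = benefit * q * v
v = 1/(1+i) = 0.943396
NSP = 305423 * 0.027 * 0.943396
= 7779.6425


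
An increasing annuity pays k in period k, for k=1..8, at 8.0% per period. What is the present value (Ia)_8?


(Ia)_n = sum_{k=1}^{n} k * v^k, v = 1/(1+i)
v = 0.925926
Sum computed term by term:
(Ia)_8 = 23.5527


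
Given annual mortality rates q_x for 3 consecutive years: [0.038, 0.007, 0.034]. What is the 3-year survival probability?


p_k = 1 - q_k for each year
Survival = product of (1 - q_k)
= 0.962 * 0.993 * 0.966
= 0.9228


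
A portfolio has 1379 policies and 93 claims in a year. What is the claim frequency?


frequency = claims / policies
= 93 / 1379
= 0.0674


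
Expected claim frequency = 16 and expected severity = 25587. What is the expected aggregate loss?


E[S] = E[N] * E[X]
= 16 * 25587
= 409392


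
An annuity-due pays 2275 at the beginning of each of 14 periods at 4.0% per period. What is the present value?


PV_due = PMT * (1-(1+i)^(-n))/i * (1+i)
PV_immediate = 24031.1047
PV_due = 24031.1047 * 1.04
= 24992.3489


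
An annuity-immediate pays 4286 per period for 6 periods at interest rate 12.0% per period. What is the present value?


PV = PMT * (1 - (1+i)^(-n)) / i
= 4286 * (1 - (1+0.12)^(-6)) / 0.12
= 4286 * (1 - 0.506631) / 0.12
= 4286 * 4.111407
= 17621.4918


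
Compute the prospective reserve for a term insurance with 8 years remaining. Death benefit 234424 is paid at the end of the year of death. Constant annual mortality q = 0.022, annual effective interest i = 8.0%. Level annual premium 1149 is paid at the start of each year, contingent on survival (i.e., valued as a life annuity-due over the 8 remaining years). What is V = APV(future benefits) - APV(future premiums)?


v = 1/(1+i) = 0.925926
APV(future benefits) per unit = sum_{k=0}^{7} k_p_x * q * v^(k+1) = 0.118155
APV(future benefits) = 234424 * 0.118155 = 27698.3991
Life annuity-due factor ä_{x:8} = sum_{k=0}^{7} k_p_x * v^k = 5.800343
APV(future premiums) = 1149 * 5.800343 = 6664.594
V = 27698.3991 - 6664.594
= 21033.8051


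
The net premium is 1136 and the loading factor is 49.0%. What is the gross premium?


Gross = net * (1 + loading)
= 1136 * (1 + 0.49)
= 1136 * 1.49
= 1692.64


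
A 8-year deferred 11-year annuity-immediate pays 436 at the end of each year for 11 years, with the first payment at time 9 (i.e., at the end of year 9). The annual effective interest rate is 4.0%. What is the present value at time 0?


PV at time 8 of the 11-year annuity-immediate:
a_n = 436 * (1-(1+0.04)^(-11))/0.04 = 3819.5678
Discount back 8 years to time 0:
PV = 3819.5678 * (1+0.04)^(-8)
= 3819.5678 * 0.73069
= 2790.9208


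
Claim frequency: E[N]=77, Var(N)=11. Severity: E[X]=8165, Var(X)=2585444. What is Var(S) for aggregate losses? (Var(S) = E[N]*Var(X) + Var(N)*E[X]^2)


Var(S) = E[N]*Var(X) + Var(N)*E[X]^2
= 77*2585444 + 11*8165^2
= 199079188 + 733339475
= 9.3242e+08


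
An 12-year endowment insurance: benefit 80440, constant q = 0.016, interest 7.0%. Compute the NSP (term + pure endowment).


Term component = 9490.01
Pure endowment = 12_p_x * v^12 * benefit = 0.824027 * 0.444012 * 80440 = 29431.196
NSP = 38921.206


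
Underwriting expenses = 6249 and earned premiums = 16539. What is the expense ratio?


Expense ratio = expenses / premiums
= 6249 / 16539
= 0.3778


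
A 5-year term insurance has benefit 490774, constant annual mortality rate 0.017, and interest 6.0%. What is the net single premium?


NSP = benefit * sum_{k=0}^{n-1} k_p_x * q * v^(k+1)
With constant q=0.017, v=0.943396
Sum = 0.069355
NSP = 490774 * 0.069355
= 34037.4406


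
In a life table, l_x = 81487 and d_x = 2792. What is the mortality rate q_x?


q_x = d_x / l_x
= 2792 / 81487
= 0.0343


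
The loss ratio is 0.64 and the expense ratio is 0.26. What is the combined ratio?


Combined ratio = loss ratio + expense ratio
= 0.64 + 0.26
= 0.9


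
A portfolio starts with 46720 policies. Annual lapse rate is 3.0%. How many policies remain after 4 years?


remaining = initial * (1 - lapse)^years
= 46720 * (1 - 0.03)^4
= 46720 * 0.885293
= 41360.8801


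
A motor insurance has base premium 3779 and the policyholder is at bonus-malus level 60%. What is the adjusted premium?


adjusted = base * BM_level / 100
= 3779 * 60 / 100
= 3779 * 0.6
= 2267.4


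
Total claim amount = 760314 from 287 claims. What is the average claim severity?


severity = total / number
= 760314 / 287
= 2649.1777


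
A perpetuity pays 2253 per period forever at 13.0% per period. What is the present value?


PV = PMT / i
= 2253 / 0.13
= 17330.7692


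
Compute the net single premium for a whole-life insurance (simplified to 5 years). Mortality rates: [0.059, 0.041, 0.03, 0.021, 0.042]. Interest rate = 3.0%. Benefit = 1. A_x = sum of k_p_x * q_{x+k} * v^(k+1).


v = 0.970874
Year 0: k_p_x=1.0, q=0.059, term=0.057282
Year 1: k_p_x=0.941, q=0.041, term=0.036366
Year 2: k_p_x=0.902419, q=0.03, term=0.024775
Year 3: k_p_x=0.875346, q=0.021, term=0.016332
Year 4: k_p_x=0.856964, q=0.042, term=0.031047
A_x = 0.1658


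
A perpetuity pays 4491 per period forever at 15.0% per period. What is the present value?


PV = PMT / i
= 4491 / 0.15
= 29940.0


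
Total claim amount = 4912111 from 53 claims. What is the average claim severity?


severity = total / number
= 4912111 / 53
= 92681.3396


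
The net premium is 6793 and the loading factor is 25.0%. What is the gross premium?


Gross = net * (1 + loading)
= 6793 * (1 + 0.25)
= 6793 * 1.25
= 8491.25


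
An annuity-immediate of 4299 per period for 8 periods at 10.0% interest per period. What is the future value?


FV = PMT * ((1+i)^n - 1) / i
= 4299 * ((1.1)^8 - 1) / 0.1
= 4299 * (2.143589 - 1) / 0.1
= 49162.8829


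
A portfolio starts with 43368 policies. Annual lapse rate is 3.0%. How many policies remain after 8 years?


remaining = initial * (1 - lapse)^years
= 43368 * (1 - 0.03)^8
= 43368 * 0.783743
= 33989.382


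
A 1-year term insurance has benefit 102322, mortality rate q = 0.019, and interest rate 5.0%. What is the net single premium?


NSP = benefit * q * v
v = 1/(1+i) = 0.952381
NSP = 102322 * 0.019 * 0.952381
= 1851.541


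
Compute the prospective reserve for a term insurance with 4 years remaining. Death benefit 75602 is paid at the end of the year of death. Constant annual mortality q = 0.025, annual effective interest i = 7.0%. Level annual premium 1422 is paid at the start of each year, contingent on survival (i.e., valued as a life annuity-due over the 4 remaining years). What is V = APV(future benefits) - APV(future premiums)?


v = 1/(1+i) = 0.934579
APV(future benefits) per unit = sum_{k=0}^{3} k_p_x * q * v^(k+1) = 0.081732
APV(future benefits) = 75602 * 0.081732 = 6179.0874
Life annuity-due factor ä_{x:4} = sum_{k=0}^{3} k_p_x * v^k = 3.498121
APV(future premiums) = 1422 * 3.498121 = 4974.328
V = 6179.0874 - 4974.328
= 1204.7594


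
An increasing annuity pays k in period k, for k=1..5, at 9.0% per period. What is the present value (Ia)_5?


(Ia)_n = sum_{k=1}^{n} k * v^k, v = 1/(1+i)
v = 0.917431
Sum computed term by term:
(Ia)_5 = 11.0007


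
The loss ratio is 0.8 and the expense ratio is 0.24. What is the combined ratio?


Combined ratio = loss ratio + expense ratio
= 0.8 + 0.24
= 1.04


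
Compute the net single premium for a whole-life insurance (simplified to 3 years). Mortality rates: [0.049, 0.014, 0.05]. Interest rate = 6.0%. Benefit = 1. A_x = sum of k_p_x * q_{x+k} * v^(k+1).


v = 0.943396
Year 0: k_p_x=1.0, q=0.049, term=0.046226
Year 1: k_p_x=0.951, q=0.014, term=0.011849
Year 2: k_p_x=0.937686, q=0.05, term=0.039365
A_x = 0.0974


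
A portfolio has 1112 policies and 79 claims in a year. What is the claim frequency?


frequency = claims / policies
= 79 / 1112
= 0.071


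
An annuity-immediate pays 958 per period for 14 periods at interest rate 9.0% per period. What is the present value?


PV = PMT * (1 - (1+i)^(-n)) / i
= 958 * (1 - (1+0.09)^(-14)) / 0.09
= 958 * (1 - 0.299246) / 0.09
= 958 * 7.78615
= 7459.1321


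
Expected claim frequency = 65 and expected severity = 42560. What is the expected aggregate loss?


E[S] = E[N] * E[X]
= 65 * 42560
= 2.7664e+06


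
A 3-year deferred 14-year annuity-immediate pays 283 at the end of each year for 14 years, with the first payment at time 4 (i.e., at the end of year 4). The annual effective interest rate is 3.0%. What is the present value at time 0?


PV at time 3 of the 14-year annuity-immediate:
a_n = 283 * (1-(1+0.03)^(-14))/0.03 = 3196.7887
Discount back 3 years to time 0:
PV = 3196.7887 * (1+0.03)^(-3)
= 3196.7887 * 0.915142
= 2925.5145


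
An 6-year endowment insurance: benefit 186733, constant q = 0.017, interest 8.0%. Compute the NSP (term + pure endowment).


Term component = 14119.3816
Pure endowment = 6_p_x * v^6 * benefit = 0.902238 * 0.63017 * 186733 = 106169.4698
NSP = 120288.8514


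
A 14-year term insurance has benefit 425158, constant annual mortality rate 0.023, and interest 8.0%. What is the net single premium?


NSP = benefit * sum_{k=0}^{n-1} k_p_x * q * v^(k+1)
With constant q=0.023, v=0.925926
Sum = 0.168412
NSP = 425158 * 0.168412
= 71601.879


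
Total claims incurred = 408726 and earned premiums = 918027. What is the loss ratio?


Loss ratio = claims / premiums
= 408726 / 918027
= 0.4452


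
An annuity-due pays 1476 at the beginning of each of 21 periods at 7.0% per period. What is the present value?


PV_due = PMT * (1-(1+i)^(-n))/i * (1+i)
PV_immediate = 15993.2383
PV_due = 15993.2383 * 1.07
= 17112.765


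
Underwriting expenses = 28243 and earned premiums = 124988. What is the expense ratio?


Expense ratio = expenses / premiums
= 28243 / 124988
= 0.226


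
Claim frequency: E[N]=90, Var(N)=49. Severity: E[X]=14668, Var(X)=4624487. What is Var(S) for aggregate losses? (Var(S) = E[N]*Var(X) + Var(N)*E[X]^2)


Var(S) = E[N]*Var(X) + Var(N)*E[X]^2
= 90*4624487 + 49*14668^2
= 416203830 + 10542360976
= 1.0959e+10


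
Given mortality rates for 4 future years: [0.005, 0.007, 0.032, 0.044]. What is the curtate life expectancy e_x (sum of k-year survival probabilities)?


e_x = sum_{k=1}^{n} k_p_x
k_p_x values:
  1_p_x = 0.995
  2_p_x = 0.988035
  3_p_x = 0.956418
  4_p_x = 0.914335
e_x = 3.8538


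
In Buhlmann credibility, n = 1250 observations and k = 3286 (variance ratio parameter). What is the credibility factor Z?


Z = n / (n + k)
= 1250 / (1250 + 3286)
= 1250 / 4536
= 0.2756


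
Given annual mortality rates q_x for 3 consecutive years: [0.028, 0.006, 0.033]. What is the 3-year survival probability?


p_k = 1 - q_k for each year
Survival = product of (1 - q_k)
= 0.972 * 0.994 * 0.967
= 0.9343


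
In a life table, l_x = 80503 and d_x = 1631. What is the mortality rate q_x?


q_x = d_x / l_x
= 1631 / 80503
= 0.0203


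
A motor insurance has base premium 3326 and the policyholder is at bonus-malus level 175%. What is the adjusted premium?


adjusted = base * BM_level / 100
= 3326 * 175 / 100
= 3326 * 1.75
= 5820.5


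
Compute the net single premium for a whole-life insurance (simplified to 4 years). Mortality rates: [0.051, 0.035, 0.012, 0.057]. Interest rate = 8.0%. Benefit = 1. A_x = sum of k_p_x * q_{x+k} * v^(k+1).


v = 0.925926
Year 0: k_p_x=1.0, q=0.051, term=0.047222
Year 1: k_p_x=0.949, q=0.035, term=0.028477
Year 2: k_p_x=0.915785, q=0.012, term=0.008724
Year 3: k_p_x=0.904796, q=0.057, term=0.037908
A_x = 0.1223


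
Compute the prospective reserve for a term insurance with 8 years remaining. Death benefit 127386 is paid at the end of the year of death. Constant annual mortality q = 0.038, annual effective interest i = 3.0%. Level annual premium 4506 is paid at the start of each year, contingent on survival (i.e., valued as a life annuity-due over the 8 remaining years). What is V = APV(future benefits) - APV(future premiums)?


v = 1/(1+i) = 0.970874
APV(future benefits) per unit = sum_{k=0}^{7} k_p_x * q * v^(k+1) = 0.235247
APV(future benefits) = 127386 * 0.235247 = 29967.1316
Life annuity-due factor ä_{x:8} = sum_{k=0}^{7} k_p_x * v^k = 6.376423
APV(future premiums) = 4506 * 6.376423 = 28732.1609
V = 29967.1316 - 28732.1609
= 1234.9707


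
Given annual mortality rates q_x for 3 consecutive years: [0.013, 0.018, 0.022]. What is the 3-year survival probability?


p_k = 1 - q_k for each year
Survival = product of (1 - q_k)
= 0.987 * 0.982 * 0.978
= 0.9479


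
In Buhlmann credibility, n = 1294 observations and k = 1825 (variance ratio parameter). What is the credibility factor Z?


Z = n / (n + k)
= 1294 / (1294 + 1825)
= 1294 / 3119
= 0.4149


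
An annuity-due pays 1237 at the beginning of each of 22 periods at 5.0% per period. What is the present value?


PV_due = PMT * (1-(1+i)^(-n))/i * (1+i)
PV_immediate = 16282.6342
PV_due = 16282.6342 * 1.05
= 17096.7659


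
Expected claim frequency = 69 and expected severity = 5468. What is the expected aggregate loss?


E[S] = E[N] * E[X]
= 69 * 5468
= 377292


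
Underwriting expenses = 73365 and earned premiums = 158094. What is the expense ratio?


Expense ratio = expenses / premiums
= 73365 / 158094
= 0.4641


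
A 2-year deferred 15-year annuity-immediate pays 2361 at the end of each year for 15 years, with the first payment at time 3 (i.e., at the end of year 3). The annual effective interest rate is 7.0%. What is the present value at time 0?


PV at time 2 of the 15-year annuity-immediate:
a_n = 2361 * (1-(1+0.07)^(-15))/0.07 = 21503.785
Discount back 2 years to time 0:
PV = 21503.785 * (1+0.07)^(-2)
= 21503.785 * 0.873439
= 18782.2386


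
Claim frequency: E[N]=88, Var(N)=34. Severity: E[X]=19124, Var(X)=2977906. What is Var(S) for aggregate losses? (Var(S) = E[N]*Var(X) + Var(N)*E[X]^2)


Var(S) = E[N]*Var(X) + Var(N)*E[X]^2
= 88*2977906 + 34*19124^2
= 262055728 + 12434730784
= 1.2697e+10


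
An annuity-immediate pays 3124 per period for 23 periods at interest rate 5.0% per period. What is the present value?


PV = PMT * (1 - (1+i)^(-n)) / i
= 3124 * (1 - (1+0.05)^(-23)) / 0.05
= 3124 * (1 - 0.325571) / 0.05
= 3124 * 13.488574
= 42138.3048


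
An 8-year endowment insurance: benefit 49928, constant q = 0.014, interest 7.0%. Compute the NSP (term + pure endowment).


Term component = 3994.8203
Pure endowment = 8_p_x * v^8 * benefit = 0.893337 * 0.582009 * 49928 = 25959.0783
NSP = 29953.8985


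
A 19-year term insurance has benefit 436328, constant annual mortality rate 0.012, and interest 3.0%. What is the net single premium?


NSP = benefit * sum_{k=0}^{n-1} k_p_x * q * v^(k+1)
With constant q=0.012, v=0.970874
Sum = 0.156173
NSP = 436328 * 0.156173
= 68142.857


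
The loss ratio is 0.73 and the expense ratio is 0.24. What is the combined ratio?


Combined ratio = loss ratio + expense ratio
= 0.73 + 0.24
= 0.97


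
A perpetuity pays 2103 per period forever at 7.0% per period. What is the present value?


PV = PMT / i
= 2103 / 0.07
= 30042.8571


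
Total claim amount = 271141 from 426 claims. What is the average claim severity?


severity = total / number
= 271141 / 426
= 636.4812


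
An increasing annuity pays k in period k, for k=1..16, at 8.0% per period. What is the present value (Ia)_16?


(Ia)_n = sum_{k=1}^{n} k * v^k, v = 1/(1+i)
v = 0.925926
Sum computed term by term:
(Ia)_16 = 61.1154


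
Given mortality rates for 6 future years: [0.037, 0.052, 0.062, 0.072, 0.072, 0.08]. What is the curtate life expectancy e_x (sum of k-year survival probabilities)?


e_x = sum_{k=1}^{n} k_p_x
k_p_x values:
  1_p_x = 0.963
  2_p_x = 0.912924
  3_p_x = 0.856323
  4_p_x = 0.794667
  5_p_x = 0.737451
  6_p_x = 0.678455
e_x = 4.9428


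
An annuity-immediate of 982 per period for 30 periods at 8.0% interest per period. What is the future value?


FV = PMT * ((1+i)^n - 1) / i
= 982 * ((1.08)^30 - 1) / 0.08
= 982 * (10.062657 - 1) / 0.08
= 111244.1133


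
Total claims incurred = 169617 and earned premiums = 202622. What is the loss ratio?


Loss ratio = claims / premiums
= 169617 / 202622
= 0.8371


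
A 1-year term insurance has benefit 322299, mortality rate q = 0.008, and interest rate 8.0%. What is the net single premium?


NSP = benefit * q * v
v = 1/(1+i) = 0.925926
NSP = 322299 * 0.008 * 0.925926
= 2387.4


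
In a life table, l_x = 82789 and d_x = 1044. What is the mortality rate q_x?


q_x = d_x / l_x
= 1044 / 82789
= 0.0126


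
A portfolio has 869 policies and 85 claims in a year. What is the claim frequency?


frequency = claims / policies
= 85 / 869
= 0.0978


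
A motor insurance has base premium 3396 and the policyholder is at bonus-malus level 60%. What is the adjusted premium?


adjusted = base * BM_level / 100
= 3396 * 60 / 100
= 3396 * 0.6
= 2037.6


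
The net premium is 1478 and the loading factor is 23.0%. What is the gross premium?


Gross = net * (1 + loading)
= 1478 * (1 + 0.23)
= 1478 * 1.23
= 1817.94


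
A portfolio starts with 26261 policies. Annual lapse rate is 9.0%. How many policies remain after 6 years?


remaining = initial * (1 - lapse)^years
= 26261 * (1 - 0.09)^6
= 26261 * 0.567869
= 14912.8144


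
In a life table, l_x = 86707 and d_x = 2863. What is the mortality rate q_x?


q_x = d_x / l_x
= 2863 / 86707
= 0.033


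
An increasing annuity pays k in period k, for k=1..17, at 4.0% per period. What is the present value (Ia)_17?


(Ia)_n = sum_{k=1}^{n} k * v^k, v = 1/(1+i)
v = 0.961538
Sum computed term by term:
(Ia)_17 = 98.1238


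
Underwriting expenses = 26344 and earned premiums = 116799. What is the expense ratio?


Expense ratio = expenses / premiums
= 26344 / 116799
= 0.2255


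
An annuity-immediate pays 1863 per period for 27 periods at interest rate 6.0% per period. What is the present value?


PV = PMT * (1 - (1+i)^(-n)) / i
= 1863 * (1 - (1+0.06)^(-27)) / 0.06
= 1863 * (1 - 0.207368) / 0.06
= 1863 * 13.210534
= 24611.2251


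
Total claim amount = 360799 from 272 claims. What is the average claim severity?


severity = total / number
= 360799 / 272
= 1326.4669


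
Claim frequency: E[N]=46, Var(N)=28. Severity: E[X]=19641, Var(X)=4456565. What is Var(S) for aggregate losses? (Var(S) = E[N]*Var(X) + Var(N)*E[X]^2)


Var(S) = E[N]*Var(X) + Var(N)*E[X]^2
= 46*4456565 + 28*19641^2
= 205001990 + 10801528668
= 1.1007e+10


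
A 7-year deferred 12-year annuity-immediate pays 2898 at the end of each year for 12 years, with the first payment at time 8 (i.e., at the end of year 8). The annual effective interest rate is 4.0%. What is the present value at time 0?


PV at time 7 of the 12-year annuity-immediate:
a_n = 2898 * (1-(1+0.04)^(-12))/0.04 = 27197.9438
Discount back 7 years to time 0:
PV = 27197.9438 * (1+0.04)^(-7)
= 27197.9438 * 0.759918
= 20668.2019


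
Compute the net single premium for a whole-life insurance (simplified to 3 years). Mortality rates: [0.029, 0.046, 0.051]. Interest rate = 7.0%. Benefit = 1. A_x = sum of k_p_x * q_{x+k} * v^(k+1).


v = 0.934579
Year 0: k_p_x=1.0, q=0.029, term=0.027103
Year 1: k_p_x=0.971, q=0.046, term=0.039013
Year 2: k_p_x=0.926334, q=0.051, term=0.038564
A_x = 0.1047


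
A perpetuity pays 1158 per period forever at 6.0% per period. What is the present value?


PV = PMT / i
= 1158 / 0.06
= 19300.0


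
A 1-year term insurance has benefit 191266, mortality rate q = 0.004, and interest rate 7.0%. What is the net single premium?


NSP = benefit * q * v
v = 1/(1+i) = 0.934579
NSP = 191266 * 0.004 * 0.934579
= 715.0131


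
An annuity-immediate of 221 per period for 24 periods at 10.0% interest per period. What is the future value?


FV = PMT * ((1+i)^n - 1) / i
= 221 * ((1.1)^24 - 1) / 0.1
= 221 * (9.849733 - 1) / 0.1
= 19557.9092
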